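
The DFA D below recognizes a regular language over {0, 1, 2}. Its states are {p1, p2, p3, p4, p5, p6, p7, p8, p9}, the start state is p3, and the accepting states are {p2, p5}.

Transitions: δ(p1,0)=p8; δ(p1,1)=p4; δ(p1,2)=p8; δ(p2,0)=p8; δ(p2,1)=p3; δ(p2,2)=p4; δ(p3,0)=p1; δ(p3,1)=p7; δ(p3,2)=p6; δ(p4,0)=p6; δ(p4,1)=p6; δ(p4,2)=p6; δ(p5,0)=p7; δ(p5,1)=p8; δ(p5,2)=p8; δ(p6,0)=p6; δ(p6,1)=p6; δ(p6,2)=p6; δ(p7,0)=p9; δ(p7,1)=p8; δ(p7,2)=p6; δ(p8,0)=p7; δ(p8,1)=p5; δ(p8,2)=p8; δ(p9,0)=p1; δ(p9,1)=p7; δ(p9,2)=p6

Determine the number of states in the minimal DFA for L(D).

6

Reachable states from the start: {p1,p3,p4,p5,p6,p7,p8,p9}. Unreachable: {p2} — drop them.
Start with accepting vs non-accepting: {p5} | {p1,p3,p4,p6,p7,p8,p9}.
On input 1, block {p1,p3,p4,p6,p7,p8,p9} splits into {p1,p3,p4,p6,p7,p9} and {p8}.
Split {p1,p3,p4,p6,p7,p9} by δ(·,0) → {p3,p4,p6,p7,p9} and {p1}.
On input 0, block {p3,p4,p6,p7,p9} splits into {p4,p6,p7} and {p3,p9}.
Split {p4,p6,p7} by δ(·,0) → {p4,p6} and {p7}.
The partition is now stable with 6 blocks: {p5} | {p4,p6} | {p8} | {p1} | {p3,p9} | {p7}.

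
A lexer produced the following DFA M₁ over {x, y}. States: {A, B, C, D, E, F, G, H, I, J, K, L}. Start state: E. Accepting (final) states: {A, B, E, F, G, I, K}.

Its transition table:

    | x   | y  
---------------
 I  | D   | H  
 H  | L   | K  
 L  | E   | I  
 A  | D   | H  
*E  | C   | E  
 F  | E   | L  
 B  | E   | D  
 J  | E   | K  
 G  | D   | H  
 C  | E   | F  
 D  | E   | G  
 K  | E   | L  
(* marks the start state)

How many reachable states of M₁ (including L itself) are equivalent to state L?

States {A,B,J} cannot be reached from the start state, so discard them.
Initial partition by acceptance: {E,F,G,I,K} | {C,D,H,L}.
On input x, block {E,F,G,I,K} splits into {E,G,I} and {F,K}.
Refine {E,G,I} on symbol y: members go to different blocks, giving {G,I} and {E}.
On input x, block {C,D,H,L} splits into {C,D,L} and {H}.
On input y, block {C,D,L} splits into {D,L} and {C}.
No further refinement is possible. Final partition (6 blocks): {G,I} | {D,L} | {F,K} | {E} | {H} | {C}.
State L belongs to the block {D,L}, which has 2 states.

2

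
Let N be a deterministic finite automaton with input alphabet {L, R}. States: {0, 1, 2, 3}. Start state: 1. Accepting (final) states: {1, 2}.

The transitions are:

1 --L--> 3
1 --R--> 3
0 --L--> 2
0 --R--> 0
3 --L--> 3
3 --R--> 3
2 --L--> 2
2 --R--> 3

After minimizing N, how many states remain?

2

Reachable states from the start: {1,3}. Unreachable: {0,2} — drop them.
P0 = {1} | {3}.
The partition is now stable with 2 blocks: {1} | {3}.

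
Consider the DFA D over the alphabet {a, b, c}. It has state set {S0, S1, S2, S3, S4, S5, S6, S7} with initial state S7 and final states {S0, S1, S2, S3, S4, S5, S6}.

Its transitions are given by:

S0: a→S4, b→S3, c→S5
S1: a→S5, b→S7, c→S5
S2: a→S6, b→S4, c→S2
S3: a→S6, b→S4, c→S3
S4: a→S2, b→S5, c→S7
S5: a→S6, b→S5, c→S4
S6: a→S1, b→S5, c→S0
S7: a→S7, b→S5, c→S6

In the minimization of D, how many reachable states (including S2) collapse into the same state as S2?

Initial partition by acceptance: {S0,S1,S2,S3,S4,S5,S6} | {S7}.
On input b, block {S0,S1,S2,S3,S4,S5,S6} splits into {S0,S2,S3,S4,S5,S6} and {S1}.
Split {S0,S2,S3,S4,S5,S6} by δ(·,a) → {S0,S2,S3,S4,S5} and {S6}.
Refine {S0,S2,S3,S4,S5} on symbol a: members go to different blocks, giving {S2,S3,S5} and {S0,S4}.
On input b, block {S2,S3,S5} splits into {S2,S3} and {S5}.
On input a, block {S0,S4} splits into {S0} and {S4}.
The partition is now stable with 7 blocks: {S2,S3} | {S7} | {S1} | {S6} | {S0} | {S5} | {S4}.
The equivalence class containing S2 is {S2,S3}, of size 2.

2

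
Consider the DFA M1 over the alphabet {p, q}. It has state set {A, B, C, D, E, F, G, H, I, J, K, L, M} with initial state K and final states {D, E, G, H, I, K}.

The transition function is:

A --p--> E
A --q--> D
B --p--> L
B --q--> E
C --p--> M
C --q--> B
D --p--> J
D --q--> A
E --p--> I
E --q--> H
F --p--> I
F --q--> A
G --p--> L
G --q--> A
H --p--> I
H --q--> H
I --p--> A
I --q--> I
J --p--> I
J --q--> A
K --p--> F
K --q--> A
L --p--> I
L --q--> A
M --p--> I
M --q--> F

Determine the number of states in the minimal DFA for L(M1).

States {B,C,G,L,M} cannot be reached from the start state, so discard them.
P0 = {D,E,H,I,K} | {A,F,J}.
On input p, block {D,E,H,I,K} splits into {D,I,K} and {E,H}.
On input q, block {D,I,K} splits into {D,K} and {I}.
On input p, block {A,F,J} splits into {F,J} and {A}.
No further refinement is possible. Final partition (5 blocks): {D,K} | {F,J} | {E,H} | {I} | {A}.

5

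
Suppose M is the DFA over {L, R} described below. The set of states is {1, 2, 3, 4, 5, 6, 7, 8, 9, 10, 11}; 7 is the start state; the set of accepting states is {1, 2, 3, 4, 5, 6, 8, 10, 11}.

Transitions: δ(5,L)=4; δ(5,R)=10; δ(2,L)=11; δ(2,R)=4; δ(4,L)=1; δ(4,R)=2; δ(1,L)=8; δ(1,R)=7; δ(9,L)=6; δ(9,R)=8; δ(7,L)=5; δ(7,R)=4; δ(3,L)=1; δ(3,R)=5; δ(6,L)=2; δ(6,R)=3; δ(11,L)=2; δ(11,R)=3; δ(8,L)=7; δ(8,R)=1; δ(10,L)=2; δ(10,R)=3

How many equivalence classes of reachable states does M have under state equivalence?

8

States {6,9} cannot be reached from the start state, so discard them.
P0 = {1,2,3,4,5,8,10,11} | {7}.
On input L, block {1,2,3,4,5,8,10,11} splits into {1,2,3,4,5,10,11} and {8}.
Refine {1,2,3,4,5,10,11} on symbol L: members go to different blocks, giving {2,3,4,5,10,11} and {1}.
Refine {2,3,4,5,10,11} on symbol L: members go to different blocks, giving {2,5,10,11} and {3,4}.
Split {2,5,10,11} by δ(·,L) → {2,10,11} and {5}.
Refine {3,4} on symbol R: members go to different blocks, giving {3} and {4}.
On input R, block {2,10,11} splits into {10,11} and {2}.
No further refinement is possible. Final partition (8 blocks): {10,11} | {7} | {8} | {1} | {3} | {5} | {4} | {2}.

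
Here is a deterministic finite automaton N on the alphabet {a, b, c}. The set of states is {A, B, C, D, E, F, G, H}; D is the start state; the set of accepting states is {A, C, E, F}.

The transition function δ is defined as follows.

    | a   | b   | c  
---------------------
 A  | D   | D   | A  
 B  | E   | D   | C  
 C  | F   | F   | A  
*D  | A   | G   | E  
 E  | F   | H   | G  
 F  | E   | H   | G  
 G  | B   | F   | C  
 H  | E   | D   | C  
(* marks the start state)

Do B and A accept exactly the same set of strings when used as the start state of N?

Start with accepting vs non-accepting: {A,C,E,F} | {B,D,G,H}.
On input a, block {A,C,E,F} splits into {C,E,F} and {A}.
Split {C,E,F} by δ(·,b) → {E,F} and {C}.
On input a, block {B,D,G,H} splits into {B,H} and {D} and {G}.
No further refinement is possible. Final partition (6 blocks): {E,F} | {B,H} | {A} | {C} | {D} | {G}.
B and A end up in different blocks, so they are distinguishable. For instance, the string 'ε' is accepted from only A.

No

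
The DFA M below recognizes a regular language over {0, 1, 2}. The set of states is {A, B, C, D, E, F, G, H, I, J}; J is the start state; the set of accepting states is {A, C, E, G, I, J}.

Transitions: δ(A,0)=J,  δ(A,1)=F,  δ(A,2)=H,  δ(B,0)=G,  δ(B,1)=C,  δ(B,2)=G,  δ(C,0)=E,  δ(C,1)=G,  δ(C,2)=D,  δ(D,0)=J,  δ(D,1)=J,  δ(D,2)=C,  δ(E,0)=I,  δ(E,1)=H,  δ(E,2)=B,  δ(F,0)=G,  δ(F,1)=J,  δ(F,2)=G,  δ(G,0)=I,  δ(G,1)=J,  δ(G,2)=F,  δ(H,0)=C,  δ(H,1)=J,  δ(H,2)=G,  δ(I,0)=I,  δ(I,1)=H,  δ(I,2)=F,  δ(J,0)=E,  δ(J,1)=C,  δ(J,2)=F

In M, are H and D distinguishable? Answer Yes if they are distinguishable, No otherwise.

No

First remove the unreachable states {A}; 9 states remain.
P0 = {C,E,G,I,J} | {B,D,F,H}.
On input 1, block {C,E,G,I,J} splits into {C,G,J} and {E,I}.
No further refinement is possible. Final partition (3 blocks): {C,G,J} | {B,D,F,H} | {E,I}.
H and D lie in the same block of the stable partition, so they are equivalent — no string distinguishes them.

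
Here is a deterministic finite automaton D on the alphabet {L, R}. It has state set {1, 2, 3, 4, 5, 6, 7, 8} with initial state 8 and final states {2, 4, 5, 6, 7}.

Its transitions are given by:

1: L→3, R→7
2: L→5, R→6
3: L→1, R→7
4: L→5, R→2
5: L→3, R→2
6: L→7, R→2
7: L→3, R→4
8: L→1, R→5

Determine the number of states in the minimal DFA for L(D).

3

Initial partition by acceptance: {2,4,5,6,7} | {1,3,8}.
Refine {2,4,5,6,7} on symbol L: members go to different blocks, giving {2,4,6} and {5,7}.
The partition is now stable with 3 blocks: {2,4,6} | {1,3,8} | {5,7}.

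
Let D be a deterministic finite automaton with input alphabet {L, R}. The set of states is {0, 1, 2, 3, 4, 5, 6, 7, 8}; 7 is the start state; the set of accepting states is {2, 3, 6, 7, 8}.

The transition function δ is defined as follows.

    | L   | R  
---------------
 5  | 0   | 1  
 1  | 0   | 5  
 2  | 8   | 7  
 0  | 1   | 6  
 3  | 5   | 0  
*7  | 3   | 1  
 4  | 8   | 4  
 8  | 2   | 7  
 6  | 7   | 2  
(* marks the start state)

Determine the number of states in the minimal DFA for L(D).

Reachable states from the start: {0,1,2,3,5,6,7,8}. Unreachable: {4} — drop them.
P0 = {2,3,6,7,8} | {0,1,5}.
Split {2,3,6,7,8} by δ(·,L) → {2,6,7,8} and {3}.
On input L, block {2,6,7,8} splits into {2,6,8} and {7}.
Refine {2,6,8} on symbol L: members go to different blocks, giving {2,8} and {6}.
On input R, block {0,1,5} splits into {1,5} and {0}.
The partition is now stable with 6 blocks: {2,8} | {1,5} | {3} | {7} | {6} | {0}.

6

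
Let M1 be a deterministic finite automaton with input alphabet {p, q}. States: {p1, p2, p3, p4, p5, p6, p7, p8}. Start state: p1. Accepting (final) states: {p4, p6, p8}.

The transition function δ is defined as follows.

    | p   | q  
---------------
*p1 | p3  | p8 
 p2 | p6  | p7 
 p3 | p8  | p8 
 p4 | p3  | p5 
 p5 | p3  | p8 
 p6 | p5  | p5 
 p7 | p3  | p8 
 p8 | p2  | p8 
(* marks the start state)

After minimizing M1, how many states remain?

Reachable states from the start: {p1,p2,p3,p5,p6,p7,p8}. Unreachable: {p4} — drop them.
Initial partition by acceptance: {p6,p8} | {p1,p2,p3,p5,p7}.
On input q, block {p6,p8} splits into {p6} and {p8}.
On input p, block {p1,p2,p3,p5,p7} splits into {p1,p5,p7} and {p2} and {p3}.
No further refinement is possible. Final partition (5 blocks): {p6} | {p1,p5,p7} | {p8} | {p2} | {p3}.

5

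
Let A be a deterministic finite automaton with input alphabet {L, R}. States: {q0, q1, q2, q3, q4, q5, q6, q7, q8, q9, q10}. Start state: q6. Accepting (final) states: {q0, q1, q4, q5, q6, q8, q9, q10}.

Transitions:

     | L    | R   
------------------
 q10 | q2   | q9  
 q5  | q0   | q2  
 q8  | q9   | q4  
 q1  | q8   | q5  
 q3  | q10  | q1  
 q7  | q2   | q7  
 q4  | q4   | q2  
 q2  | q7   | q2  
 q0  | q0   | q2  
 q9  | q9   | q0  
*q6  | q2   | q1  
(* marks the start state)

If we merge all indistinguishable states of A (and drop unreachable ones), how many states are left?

States {q3,q10} cannot be reached from the start state, so discard them.
Initial partition by acceptance: {q0,q1,q4,q5,q6,q8,q9} | {q2,q7}.
Split {q0,q1,q4,q5,q6,q8,q9} by δ(·,L) → {q0,q1,q4,q5,q8,q9} and {q6}.
On input R, block {q0,q1,q4,q5,q8,q9} splits into {q0,q4,q5} and {q1,q8,q9}.
Stable partition: {q0,q4,q5} | {q2,q7} | {q6} | {q1,q8,q9} — 4 equivalence classes.

4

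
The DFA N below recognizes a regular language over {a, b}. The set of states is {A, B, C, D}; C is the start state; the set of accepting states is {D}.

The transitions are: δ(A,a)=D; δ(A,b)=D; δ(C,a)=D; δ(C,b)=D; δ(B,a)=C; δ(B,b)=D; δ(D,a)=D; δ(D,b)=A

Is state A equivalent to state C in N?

Yes

First remove the unreachable states {B}; 3 states remain.
P0 = {D} | {A,C}.
Stable partition: {D} | {A,C} — 2 equivalence classes.
A and C lie in the same block of the stable partition, so they are equivalent — no string distinguishes them.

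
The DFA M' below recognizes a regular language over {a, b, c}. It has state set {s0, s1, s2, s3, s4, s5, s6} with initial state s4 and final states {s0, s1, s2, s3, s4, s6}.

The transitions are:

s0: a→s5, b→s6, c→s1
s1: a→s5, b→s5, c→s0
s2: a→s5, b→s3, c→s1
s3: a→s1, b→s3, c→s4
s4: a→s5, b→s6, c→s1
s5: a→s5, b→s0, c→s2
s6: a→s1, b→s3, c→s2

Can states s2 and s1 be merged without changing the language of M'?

No

Every state is reachable, so we keep all 7.
Initial partition by acceptance: {s0,s1,s2,s3,s4,s6} | {s5}.
On input a, block {s0,s1,s2,s3,s4,s6} splits into {s0,s1,s2,s4} and {s3,s6}.
Refine {s0,s1,s2,s4} on symbol b: members go to different blocks, giving {s0,s2,s4} and {s1}.
No further refinement is possible. Final partition (4 blocks): {s0,s2,s4} | {s5} | {s3,s6} | {s1}.
s2 and s1 end up in different blocks, so they are distinguishable. For instance, the string 'b' is accepted from only s2.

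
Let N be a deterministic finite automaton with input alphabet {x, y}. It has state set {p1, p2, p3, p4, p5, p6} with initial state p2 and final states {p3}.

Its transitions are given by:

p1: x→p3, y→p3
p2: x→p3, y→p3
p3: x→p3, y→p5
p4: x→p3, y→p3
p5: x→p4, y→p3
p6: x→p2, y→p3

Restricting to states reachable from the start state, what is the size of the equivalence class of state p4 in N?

States {p1,p6} cannot be reached from the start state, so discard them.
Start with accepting vs non-accepting: {p3} | {p2,p4,p5}.
Refine {p2,p4,p5} on symbol x: members go to different blocks, giving {p2,p4} and {p5}.
Stable partition: {p3} | {p2,p4} | {p5} — 3 equivalence classes.
The equivalence class containing p4 is {p2,p4}, of size 2.

2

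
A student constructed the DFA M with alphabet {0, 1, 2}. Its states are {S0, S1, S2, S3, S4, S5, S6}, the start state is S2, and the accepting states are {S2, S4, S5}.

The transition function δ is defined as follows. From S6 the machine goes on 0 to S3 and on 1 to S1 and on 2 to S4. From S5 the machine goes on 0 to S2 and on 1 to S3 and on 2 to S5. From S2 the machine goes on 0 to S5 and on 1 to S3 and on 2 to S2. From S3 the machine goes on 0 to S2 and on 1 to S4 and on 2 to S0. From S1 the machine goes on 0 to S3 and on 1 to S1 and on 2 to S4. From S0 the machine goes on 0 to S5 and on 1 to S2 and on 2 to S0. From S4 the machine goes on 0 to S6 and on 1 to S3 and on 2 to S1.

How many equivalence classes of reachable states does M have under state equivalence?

5

Initial partition by acceptance: {S2,S4,S5} | {S0,S1,S3,S6}.
On input 0, block {S2,S4,S5} splits into {S2,S5} and {S4}.
On input 0, block {S0,S1,S3,S6} splits into {S0,S3} and {S1,S6}.
Refine {S0,S3} on symbol 1: members go to different blocks, giving {S0} and {S3}.
Stable partition: {S2,S5} | {S0} | {S4} | {S1,S6} | {S3} — 5 equivalence classes.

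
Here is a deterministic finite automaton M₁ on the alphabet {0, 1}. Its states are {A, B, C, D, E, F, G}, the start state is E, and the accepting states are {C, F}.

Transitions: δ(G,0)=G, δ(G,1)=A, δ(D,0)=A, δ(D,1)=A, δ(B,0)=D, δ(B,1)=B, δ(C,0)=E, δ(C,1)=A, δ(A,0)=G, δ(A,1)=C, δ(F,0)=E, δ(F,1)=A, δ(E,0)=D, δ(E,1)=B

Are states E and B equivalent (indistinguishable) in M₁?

States {F} cannot be reached from the start state, so discard them.
P0 = {C} | {A,B,D,E,G}.
On input 1, block {A,B,D,E,G} splits into {B,D,E,G} and {A}.
On input 0, block {B,D,E,G} splits into {B,E,G} and {D}.
Refine {B,E,G} on symbol 0: members go to different blocks, giving {B,E} and {G}.
The partition is now stable with 5 blocks: {C} | {B,E} | {A} | {D} | {G}.
E and B lie in the same block of the stable partition, so they are equivalent — no string distinguishes them.

Yes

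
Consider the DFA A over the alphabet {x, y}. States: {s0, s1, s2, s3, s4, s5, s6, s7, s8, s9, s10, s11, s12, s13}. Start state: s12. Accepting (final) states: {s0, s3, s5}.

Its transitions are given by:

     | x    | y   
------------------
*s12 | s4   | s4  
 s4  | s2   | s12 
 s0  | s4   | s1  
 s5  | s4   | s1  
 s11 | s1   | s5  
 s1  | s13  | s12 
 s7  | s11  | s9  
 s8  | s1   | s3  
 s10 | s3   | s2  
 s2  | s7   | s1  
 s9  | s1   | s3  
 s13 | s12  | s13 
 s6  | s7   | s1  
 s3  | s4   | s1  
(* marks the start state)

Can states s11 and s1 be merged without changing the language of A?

Reachable states from the start: {s1,s2,s3,s4,s5,s7,s9,s11,s12,s13}. Unreachable: {s0,s6,s8,s10} — drop them.
Start with accepting vs non-accepting: {s3,s5} | {s1,s2,s4,s7,s9,s11,s12,s13}.
Refine {s1,s2,s4,s7,s9,s11,s12,s13} on symbol y: members go to different blocks, giving {s1,s2,s4,s7,s12,s13} and {s9,s11}.
Split {s1,s2,s4,s7,s12,s13} by δ(·,x) → {s1,s2,s4,s12,s13} and {s7}.
On input x, block {s1,s2,s4,s12,s13} splits into {s1,s4,s12,s13} and {s2}.
Refine {s1,s4,s12,s13} on symbol x: members go to different blocks, giving {s1,s12,s13} and {s4}.
Split {s1,s12,s13} by δ(·,x) → {s1,s13} and {s12}.
Split {s1,s13} by δ(·,x) → {s1} and {s13}.
No further refinement is possible. Final partition (8 blocks): {s3,s5} | {s1} | {s9,s11} | {s7} | {s2} | {s4} | {s12} | {s13}.
s11 and s1 end up in different blocks, so they are distinguishable. For instance, the string 'y' is accepted from only s11.

No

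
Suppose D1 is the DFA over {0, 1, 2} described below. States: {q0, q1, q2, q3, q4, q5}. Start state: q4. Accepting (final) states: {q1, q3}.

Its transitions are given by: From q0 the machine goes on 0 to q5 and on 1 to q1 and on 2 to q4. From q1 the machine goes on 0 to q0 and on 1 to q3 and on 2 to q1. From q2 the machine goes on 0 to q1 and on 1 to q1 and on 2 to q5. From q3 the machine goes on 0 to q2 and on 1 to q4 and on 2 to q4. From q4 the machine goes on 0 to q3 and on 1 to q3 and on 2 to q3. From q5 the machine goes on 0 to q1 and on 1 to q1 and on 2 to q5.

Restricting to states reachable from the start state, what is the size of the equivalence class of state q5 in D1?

2

All states are reachable from the start state.
Start with accepting vs non-accepting: {q1,q3} | {q0,q2,q4,q5}.
Refine {q1,q3} on symbol 1: members go to different blocks, giving {q1} and {q3}.
On input 0, block {q0,q2,q4,q5} splits into {q2,q5} and {q0} and {q4}.
The partition is now stable with 5 blocks: {q1} | {q2,q5} | {q3} | {q0} | {q4}.
The equivalence class containing q5 is {q2,q5}, of size 2.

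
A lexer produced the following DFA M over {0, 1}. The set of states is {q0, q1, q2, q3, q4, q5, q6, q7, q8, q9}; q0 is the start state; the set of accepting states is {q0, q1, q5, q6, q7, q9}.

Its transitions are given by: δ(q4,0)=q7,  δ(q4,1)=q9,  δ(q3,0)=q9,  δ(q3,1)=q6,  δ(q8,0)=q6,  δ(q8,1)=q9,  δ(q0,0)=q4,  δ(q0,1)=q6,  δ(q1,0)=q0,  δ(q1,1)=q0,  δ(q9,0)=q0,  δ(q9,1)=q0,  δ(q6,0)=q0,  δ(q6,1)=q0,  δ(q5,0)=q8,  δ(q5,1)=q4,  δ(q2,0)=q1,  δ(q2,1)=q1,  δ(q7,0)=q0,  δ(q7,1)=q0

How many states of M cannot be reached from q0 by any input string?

5

BFS from q0 reaches {q0, q4, q6, q7, q9}; the 5 state(s) q1, q2, q3, q5, q8 are never visited.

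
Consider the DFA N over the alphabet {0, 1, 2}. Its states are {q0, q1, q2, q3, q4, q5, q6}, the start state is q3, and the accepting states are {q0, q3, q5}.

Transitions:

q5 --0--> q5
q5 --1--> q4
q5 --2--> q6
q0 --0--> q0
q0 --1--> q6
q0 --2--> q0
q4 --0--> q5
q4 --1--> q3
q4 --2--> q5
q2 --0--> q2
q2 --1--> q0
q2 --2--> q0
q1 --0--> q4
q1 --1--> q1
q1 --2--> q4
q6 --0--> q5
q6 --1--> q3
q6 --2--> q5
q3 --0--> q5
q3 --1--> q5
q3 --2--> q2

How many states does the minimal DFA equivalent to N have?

5

First remove the unreachable states {q1}; 6 states remain.
Start with accepting vs non-accepting: {q0,q3,q5} | {q2,q4,q6}.
Split {q0,q3,q5} by δ(·,1) → {q0,q5} and {q3}.
On input 2, block {q0,q5} splits into {q0} and {q5}.
Split {q2,q4,q6} by δ(·,0) → {q4,q6} and {q2}.
Stable partition: {q0} | {q4,q6} | {q3} | {q5} | {q2} — 5 equivalence classes.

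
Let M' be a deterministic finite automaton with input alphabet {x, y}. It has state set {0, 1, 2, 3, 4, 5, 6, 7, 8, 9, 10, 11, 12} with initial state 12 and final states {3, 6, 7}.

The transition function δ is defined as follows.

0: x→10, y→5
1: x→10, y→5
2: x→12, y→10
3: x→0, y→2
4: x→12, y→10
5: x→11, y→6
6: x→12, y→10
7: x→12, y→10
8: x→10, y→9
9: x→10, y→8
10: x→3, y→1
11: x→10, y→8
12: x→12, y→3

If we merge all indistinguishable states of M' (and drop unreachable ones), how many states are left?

8

Reachable states from the start: {0,1,2,3,5,6,8,9,10,11,12}. Unreachable: {4,7} — drop them.
Initial partition by acceptance: {3,6} | {0,1,2,5,8,9,10,11,12}.
On input x, block {0,1,2,5,8,9,10,11,12} splits into {0,1,2,5,8,9,11,12} and {10}.
On input y, block {3,6} splits into {3} and {6}.
Refine {0,1,2,5,8,9,11,12} on symbol x: members go to different blocks, giving {0,1,8,9,11} and {2,5,12}.
On input y, block {0,1,8,9,11} splits into {8,9,11} and {0,1}.
Refine {2,5,12} on symbol x: members go to different blocks, giving {2,12} and {5}.
Refine {2,12} on symbol y: members go to different blocks, giving {2} and {12}.
No further refinement is possible. Final partition (8 blocks): {3} | {8,9,11} | {10} | {6} | {2} | {0,1} | {5} | {12}.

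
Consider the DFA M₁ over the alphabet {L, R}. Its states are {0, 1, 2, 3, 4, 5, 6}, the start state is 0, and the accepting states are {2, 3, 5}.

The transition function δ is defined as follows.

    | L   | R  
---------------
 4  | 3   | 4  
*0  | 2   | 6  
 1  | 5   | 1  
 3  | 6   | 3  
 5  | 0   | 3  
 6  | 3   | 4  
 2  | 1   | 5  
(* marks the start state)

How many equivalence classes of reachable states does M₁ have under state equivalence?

2

Initial partition by acceptance: {2,3,5} | {0,1,4,6}.
No further refinement is possible. Final partition (2 blocks): {2,3,5} | {0,1,4,6}.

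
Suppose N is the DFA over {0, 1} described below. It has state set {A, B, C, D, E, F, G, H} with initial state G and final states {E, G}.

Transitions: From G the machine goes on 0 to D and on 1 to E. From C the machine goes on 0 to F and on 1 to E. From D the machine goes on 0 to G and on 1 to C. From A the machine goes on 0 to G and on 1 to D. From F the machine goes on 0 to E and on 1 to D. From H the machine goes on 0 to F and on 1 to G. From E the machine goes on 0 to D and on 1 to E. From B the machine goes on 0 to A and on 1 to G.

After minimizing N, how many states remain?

States {A,B,H} cannot be reached from the start state, so discard them.
P0 = {E,G} | {C,D,F}.
On input 0, block {C,D,F} splits into {D,F} and {C}.
On input 1, block {D,F} splits into {D} and {F}.
No further refinement is possible. Final partition (4 blocks): {E,G} | {D} | {C} | {F}.

4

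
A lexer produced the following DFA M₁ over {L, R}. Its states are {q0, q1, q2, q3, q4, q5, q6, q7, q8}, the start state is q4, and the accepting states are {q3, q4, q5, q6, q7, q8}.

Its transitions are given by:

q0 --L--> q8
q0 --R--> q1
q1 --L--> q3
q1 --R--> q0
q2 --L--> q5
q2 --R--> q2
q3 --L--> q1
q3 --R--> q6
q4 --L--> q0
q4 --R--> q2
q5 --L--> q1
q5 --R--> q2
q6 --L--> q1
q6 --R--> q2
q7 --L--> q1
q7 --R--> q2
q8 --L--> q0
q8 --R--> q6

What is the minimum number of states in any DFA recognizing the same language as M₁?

4

Reachable states from the start: {q0,q1,q2,q3,q4,q5,q6,q8}. Unreachable: {q7} — drop them.
P0 = {q3,q4,q5,q6,q8} | {q0,q1,q2}.
Split {q3,q4,q5,q6,q8} by δ(·,R) → {q4,q5,q6} and {q3,q8}.
Split {q0,q1,q2} by δ(·,L) → {q0,q1} and {q2}.
No further refinement is possible. Final partition (4 blocks): {q4,q5,q6} | {q0,q1} | {q3,q8} | {q2}.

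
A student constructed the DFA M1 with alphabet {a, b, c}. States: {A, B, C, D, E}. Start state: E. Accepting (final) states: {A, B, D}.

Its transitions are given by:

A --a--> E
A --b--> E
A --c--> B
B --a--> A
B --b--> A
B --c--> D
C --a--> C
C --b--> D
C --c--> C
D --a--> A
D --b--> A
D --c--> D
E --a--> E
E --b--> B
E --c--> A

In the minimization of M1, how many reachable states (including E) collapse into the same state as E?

1

Reachable states from the start: {A,B,D,E}. Unreachable: {C} — drop them.
Start with accepting vs non-accepting: {A,B,D} | {E}.
On input a, block {A,B,D} splits into {B,D} and {A}.
The partition is now stable with 3 blocks: {B,D} | {E} | {A}.
State E belongs to the block {E}, which has 1 states.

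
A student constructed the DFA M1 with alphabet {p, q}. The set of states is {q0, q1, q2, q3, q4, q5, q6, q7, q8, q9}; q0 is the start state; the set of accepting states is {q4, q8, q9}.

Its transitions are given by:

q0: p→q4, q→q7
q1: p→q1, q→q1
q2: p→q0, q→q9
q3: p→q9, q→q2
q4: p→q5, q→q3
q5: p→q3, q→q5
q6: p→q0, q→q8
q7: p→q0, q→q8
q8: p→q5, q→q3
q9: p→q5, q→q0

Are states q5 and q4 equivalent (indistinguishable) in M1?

First remove the unreachable states {q1,q6}; 8 states remain.
P0 = {q4,q8,q9} | {q0,q2,q3,q5,q7}.
On input p, block {q0,q2,q3,q5,q7} splits into {q2,q5,q7} and {q0,q3}.
Refine {q2,q5,q7} on symbol q: members go to different blocks, giving {q2,q7} and {q5}.
Stable partition: {q4,q8,q9} | {q2,q7} | {q0,q3} | {q5} — 4 equivalence classes.
q5 and q4 end up in different blocks, so they are distinguishable. For instance, the string 'ε' is accepted from only q4.

No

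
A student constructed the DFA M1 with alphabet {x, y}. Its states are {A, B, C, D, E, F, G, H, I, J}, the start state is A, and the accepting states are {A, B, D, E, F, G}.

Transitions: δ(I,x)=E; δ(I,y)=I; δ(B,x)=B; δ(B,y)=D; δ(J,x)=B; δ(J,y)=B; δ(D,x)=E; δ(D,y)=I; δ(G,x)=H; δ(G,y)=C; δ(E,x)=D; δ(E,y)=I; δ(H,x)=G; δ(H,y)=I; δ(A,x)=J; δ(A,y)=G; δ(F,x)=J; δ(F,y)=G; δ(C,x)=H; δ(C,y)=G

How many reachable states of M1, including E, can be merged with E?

2

Reachable states from the start: {A,B,C,D,E,G,H,I,J}. Unreachable: {F} — drop them.
Initial partition by acceptance: {A,B,D,E,G} | {C,H,I,J}.
Refine {A,B,D,E,G} on symbol x: members go to different blocks, giving {B,D,E} and {A,G}.
Split {B,D,E} by δ(·,y) → {D,E} and {B}.
Refine {C,H,I,J} on symbol x: members go to different blocks, giving {C} and {H} and {I} and {J}.
On input x, block {A,G} splits into {A} and {G}.
The partition is now stable with 8 blocks: {D,E} | {C} | {A} | {B} | {H} | {I} | {J} | {G}.
State E belongs to the block {D,E}, which has 2 states.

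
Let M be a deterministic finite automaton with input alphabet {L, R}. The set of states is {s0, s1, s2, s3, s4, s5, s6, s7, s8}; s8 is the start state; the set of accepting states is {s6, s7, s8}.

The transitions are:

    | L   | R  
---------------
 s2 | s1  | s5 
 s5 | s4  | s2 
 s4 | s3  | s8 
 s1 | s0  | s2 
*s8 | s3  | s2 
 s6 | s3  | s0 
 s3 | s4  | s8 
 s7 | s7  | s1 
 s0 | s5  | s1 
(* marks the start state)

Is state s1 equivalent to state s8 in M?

States {s6,s7} cannot be reached from the start state, so discard them.
Initial partition by acceptance: {s8} | {s0,s1,s2,s3,s4,s5}.
Split {s0,s1,s2,s3,s4,s5} by δ(·,R) → {s0,s1,s2,s5} and {s3,s4}.
Refine {s0,s1,s2,s5} on symbol L: members go to different blocks, giving {s0,s1,s2} and {s5}.
Refine {s0,s1,s2} on symbol L: members go to different blocks, giving {s1,s2} and {s0}.
Split {s1,s2} by δ(·,L) → {s1} and {s2}.
No further refinement is possible. Final partition (6 blocks): {s8} | {s1} | {s3,s4} | {s5} | {s0} | {s2}.
s1 and s8 end up in different blocks, so they are distinguishable. For instance, the string 'ε' is accepted from only s8.

No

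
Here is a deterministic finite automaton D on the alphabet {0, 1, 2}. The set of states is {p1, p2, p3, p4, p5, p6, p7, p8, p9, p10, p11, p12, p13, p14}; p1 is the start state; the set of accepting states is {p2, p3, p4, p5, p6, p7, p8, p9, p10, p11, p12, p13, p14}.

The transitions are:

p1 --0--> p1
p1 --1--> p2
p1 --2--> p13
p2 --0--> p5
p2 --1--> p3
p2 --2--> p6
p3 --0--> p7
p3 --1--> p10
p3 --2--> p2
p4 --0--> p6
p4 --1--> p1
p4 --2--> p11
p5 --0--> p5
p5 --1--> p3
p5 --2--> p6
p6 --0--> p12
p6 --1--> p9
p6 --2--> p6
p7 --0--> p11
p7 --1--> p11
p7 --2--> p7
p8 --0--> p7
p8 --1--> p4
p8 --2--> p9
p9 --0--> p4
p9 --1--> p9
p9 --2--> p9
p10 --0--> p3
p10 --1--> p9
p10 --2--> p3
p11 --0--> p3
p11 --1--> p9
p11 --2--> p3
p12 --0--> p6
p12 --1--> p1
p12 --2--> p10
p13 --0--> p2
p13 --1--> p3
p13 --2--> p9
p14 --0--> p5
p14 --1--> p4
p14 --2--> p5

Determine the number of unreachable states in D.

2

BFS from p1 reaches {p1, p2, p3, p4, p5, p6, p7, p9, p10, p11, p12, p13}; the 2 state(s) p8, p14 are never visited.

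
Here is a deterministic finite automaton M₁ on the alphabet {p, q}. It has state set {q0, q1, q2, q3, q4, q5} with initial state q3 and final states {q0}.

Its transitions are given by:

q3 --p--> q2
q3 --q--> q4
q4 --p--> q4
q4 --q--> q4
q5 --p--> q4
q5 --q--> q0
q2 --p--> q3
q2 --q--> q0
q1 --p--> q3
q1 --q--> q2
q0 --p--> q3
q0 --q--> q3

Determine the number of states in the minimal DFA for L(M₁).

4

States {q1,q5} cannot be reached from the start state, so discard them.
Start with accepting vs non-accepting: {q0} | {q2,q3,q4}.
On input q, block {q2,q3,q4} splits into {q3,q4} and {q2}.
Split {q3,q4} by δ(·,p) → {q3} and {q4}.
The partition is now stable with 4 blocks: {q0} | {q3} | {q2} | {q4}.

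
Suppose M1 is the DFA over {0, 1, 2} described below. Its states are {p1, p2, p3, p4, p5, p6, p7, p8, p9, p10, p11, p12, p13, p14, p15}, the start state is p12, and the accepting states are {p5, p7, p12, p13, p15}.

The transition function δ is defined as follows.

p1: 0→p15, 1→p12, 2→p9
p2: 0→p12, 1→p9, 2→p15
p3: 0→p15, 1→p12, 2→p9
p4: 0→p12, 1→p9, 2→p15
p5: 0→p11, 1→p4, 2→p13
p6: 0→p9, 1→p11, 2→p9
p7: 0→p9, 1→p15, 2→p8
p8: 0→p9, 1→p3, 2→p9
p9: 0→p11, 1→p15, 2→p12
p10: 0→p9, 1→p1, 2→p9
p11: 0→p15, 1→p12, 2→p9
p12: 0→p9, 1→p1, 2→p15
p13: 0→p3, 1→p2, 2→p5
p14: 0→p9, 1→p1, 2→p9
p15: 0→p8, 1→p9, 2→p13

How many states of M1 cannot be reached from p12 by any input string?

4

Starting at p12 and following transitions, the reachable set is {p1, p2, p3, p4, p5, p8, p9, p11, p12, p13, p15}. That leaves p6, p7, p10, p14 unreachable — 4 in total.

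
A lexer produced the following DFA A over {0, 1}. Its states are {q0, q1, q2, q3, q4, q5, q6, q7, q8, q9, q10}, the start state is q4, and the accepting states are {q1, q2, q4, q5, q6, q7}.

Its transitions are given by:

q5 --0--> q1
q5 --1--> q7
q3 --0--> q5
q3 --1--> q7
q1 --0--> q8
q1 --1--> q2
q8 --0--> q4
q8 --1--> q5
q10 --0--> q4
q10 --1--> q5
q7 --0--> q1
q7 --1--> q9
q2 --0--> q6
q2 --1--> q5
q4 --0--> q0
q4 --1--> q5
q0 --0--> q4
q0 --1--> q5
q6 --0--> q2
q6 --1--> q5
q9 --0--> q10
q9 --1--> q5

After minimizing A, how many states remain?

First remove the unreachable states {q3}; 10 states remain.
P0 = {q1,q2,q4,q5,q6,q7} | {q0,q8,q9,q10}.
On input 0, block {q1,q2,q4,q5,q6,q7} splits into {q2,q5,q6,q7} and {q1,q4}.
On input 0, block {q2,q5,q6,q7} splits into {q2,q6} and {q5,q7}.
Refine {q0,q8,q9,q10} on symbol 0: members go to different blocks, giving {q0,q8,q10} and {q9}.
On input 1, block {q1,q4} splits into {q1} and {q4}.
Refine {q5,q7} on symbol 1: members go to different blocks, giving {q5} and {q7}.
No further refinement is possible. Final partition (7 blocks): {q2,q6} | {q0,q8,q10} | {q1} | {q5} | {q9} | {q4} | {q7}.

7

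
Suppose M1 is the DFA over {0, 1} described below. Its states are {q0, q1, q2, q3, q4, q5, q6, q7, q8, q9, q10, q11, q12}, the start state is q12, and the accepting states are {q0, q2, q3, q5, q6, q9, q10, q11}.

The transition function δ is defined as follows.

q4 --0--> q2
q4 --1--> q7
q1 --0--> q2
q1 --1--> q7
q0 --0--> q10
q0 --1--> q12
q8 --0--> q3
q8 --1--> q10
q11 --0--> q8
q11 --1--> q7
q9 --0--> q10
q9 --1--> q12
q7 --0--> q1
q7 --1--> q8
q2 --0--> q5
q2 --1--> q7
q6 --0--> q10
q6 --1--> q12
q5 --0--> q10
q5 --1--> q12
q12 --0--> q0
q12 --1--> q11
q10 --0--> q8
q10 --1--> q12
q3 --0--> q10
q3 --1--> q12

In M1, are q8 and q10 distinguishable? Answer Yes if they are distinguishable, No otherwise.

First remove the unreachable states {q4,q6,q9}; 10 states remain.
Initial partition by acceptance: {q0,q2,q3,q5,q10,q11} | {q1,q7,q8,q12}.
On input 0, block {q0,q2,q3,q5,q10,q11} splits into {q0,q2,q3,q5} and {q10,q11}.
Split {q0,q2,q3,q5} by δ(·,0) → {q0,q3,q5} and {q2}.
On input 0, block {q1,q7,q8,q12} splits into {q8,q12} and {q1} and {q7}.
Refine {q10,q11} on symbol 1: members go to different blocks, giving {q10} and {q11}.
Refine {q8,q12} on symbol 1: members go to different blocks, giving {q8} and {q12}.
Stable partition: {q0,q3,q5} | {q8} | {q10} | {q2} | {q1} | {q7} | {q11} | {q12} — 8 equivalence classes.
q8 and q10 end up in different blocks, so they are distinguishable. For instance, the string 'ε' is accepted from only q10.

Yes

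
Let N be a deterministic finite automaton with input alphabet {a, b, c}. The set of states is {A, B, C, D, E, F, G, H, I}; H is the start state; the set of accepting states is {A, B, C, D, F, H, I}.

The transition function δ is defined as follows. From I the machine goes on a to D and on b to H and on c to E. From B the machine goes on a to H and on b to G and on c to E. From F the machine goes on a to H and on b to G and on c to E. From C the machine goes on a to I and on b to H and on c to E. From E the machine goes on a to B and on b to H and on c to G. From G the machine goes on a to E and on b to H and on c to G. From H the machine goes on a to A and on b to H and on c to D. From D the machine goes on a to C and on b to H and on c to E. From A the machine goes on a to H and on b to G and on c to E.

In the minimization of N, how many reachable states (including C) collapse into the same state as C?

3

First remove the unreachable states {F}; 8 states remain.
Initial partition by acceptance: {A,B,C,D,H,I} | {E,G}.
On input b, block {A,B,C,D,H,I} splits into {C,D,H,I} and {A,B}.
Split {C,D,H,I} by δ(·,a) → {C,D,I} and {H}.
Split {E,G} by δ(·,a) → {E} and {G}.
Stable partition: {C,D,I} | {E} | {A,B} | {H} | {G} — 5 equivalence classes.
State C belongs to the block {C,D,I}, which has 3 states.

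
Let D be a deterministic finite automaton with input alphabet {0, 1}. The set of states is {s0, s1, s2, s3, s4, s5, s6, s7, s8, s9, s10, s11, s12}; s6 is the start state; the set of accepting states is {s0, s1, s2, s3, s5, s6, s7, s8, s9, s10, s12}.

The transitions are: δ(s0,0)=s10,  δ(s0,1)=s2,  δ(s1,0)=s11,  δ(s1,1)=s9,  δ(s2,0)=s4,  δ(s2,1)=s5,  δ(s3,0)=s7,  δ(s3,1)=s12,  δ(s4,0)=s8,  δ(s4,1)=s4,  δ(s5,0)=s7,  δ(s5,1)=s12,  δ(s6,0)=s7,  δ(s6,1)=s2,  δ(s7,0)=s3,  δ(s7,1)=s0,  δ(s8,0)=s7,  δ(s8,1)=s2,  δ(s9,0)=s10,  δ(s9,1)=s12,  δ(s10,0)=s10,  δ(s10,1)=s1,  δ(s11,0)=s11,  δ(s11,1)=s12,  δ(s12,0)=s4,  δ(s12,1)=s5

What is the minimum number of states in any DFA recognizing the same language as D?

All states are reachable from the start state.
P0 = {s0,s1,s2,s3,s5,s6,s7,s8,s9,s10,s12} | {s4,s11}.
Refine {s0,s1,s2,s3,s5,s6,s7,s8,s9,s10,s12} on symbol 0: members go to different blocks, giving {s0,s3,s5,s6,s7,s8,s9,s10} and {s1,s2,s12}.
Refine {s0,s3,s5,s6,s7,s8,s9,s10} on symbol 1: members go to different blocks, giving {s0,s3,s5,s6,s8,s9,s10} and {s7}.
Split {s0,s3,s5,s6,s8,s9,s10} by δ(·,0) → {s3,s5,s6,s8} and {s0,s9,s10}.
Refine {s4,s11} on symbol 0: members go to different blocks, giving {s4} and {s11}.
Refine {s1,s2,s12} on symbol 0: members go to different blocks, giving {s2,s12} and {s1}.
On input 1, block {s0,s9,s10} splits into {s0,s9} and {s10}.
The partition is now stable with 8 blocks: {s3,s5,s6,s8} | {s4} | {s2,s12} | {s7} | {s0,s9} | {s11} | {s1} | {s10}.

8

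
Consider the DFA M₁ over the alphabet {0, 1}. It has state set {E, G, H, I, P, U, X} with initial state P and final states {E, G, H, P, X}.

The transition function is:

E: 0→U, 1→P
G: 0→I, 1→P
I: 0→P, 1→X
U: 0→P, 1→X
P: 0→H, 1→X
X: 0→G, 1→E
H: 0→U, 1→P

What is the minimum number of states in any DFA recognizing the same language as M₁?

Initial partition by acceptance: {E,G,H,P,X} | {I,U}.
Split {E,G,H,P,X} by δ(·,0) → {E,G,H} and {P,X}.
Split {P,X} by δ(·,1) → {X} and {P}.
The partition is now stable with 4 blocks: {E,G,H} | {I,U} | {X} | {P}.

4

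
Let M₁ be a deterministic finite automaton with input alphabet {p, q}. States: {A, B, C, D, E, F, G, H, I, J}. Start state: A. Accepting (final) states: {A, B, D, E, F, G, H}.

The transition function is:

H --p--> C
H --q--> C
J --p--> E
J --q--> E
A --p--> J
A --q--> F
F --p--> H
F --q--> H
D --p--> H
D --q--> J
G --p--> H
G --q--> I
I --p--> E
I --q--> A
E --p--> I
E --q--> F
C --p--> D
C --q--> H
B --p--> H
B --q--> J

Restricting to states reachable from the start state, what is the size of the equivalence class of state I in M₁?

States {B,G} cannot be reached from the start state, so discard them.
P0 = {A,D,E,F,H} | {C,I,J}.
Split {A,D,E,F,H} by δ(·,p) → {A,E,H} and {D,F}.
On input q, block {A,E,H} splits into {A,E} and {H}.
Refine {C,I,J} on symbol p: members go to different blocks, giving {I,J} and {C}.
Split {D,F} by δ(·,q) → {D} and {F}.
Stable partition: {A,E} | {I,J} | {D} | {H} | {C} | {F} — 6 equivalence classes.
State I belongs to the block {I,J}, which has 2 states.

2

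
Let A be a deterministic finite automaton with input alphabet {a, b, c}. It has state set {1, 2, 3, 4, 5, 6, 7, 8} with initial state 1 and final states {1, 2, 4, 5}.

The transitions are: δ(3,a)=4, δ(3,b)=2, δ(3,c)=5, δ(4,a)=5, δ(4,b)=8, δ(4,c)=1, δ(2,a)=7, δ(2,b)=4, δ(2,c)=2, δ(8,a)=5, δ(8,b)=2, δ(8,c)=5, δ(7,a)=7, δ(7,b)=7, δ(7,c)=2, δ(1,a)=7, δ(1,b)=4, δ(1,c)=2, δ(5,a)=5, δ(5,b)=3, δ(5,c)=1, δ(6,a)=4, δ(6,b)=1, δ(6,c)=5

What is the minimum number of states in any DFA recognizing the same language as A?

4

States {6} cannot be reached from the start state, so discard them.
Start with accepting vs non-accepting: {1,2,4,5} | {3,7,8}.
Split {1,2,4,5} by δ(·,a) → {1,2} and {4,5}.
Refine {3,7,8} on symbol a: members go to different blocks, giving {3,8} and {7}.
Stable partition: {1,2} | {3,8} | {4,5} | {7} — 4 equivalence classes.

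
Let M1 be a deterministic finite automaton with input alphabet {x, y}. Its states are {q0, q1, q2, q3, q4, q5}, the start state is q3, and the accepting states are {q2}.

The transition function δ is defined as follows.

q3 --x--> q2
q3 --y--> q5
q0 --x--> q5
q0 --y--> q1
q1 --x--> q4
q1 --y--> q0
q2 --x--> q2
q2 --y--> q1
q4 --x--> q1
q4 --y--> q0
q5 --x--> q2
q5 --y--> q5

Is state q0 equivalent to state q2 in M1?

No

Initial partition by acceptance: {q2} | {q0,q1,q3,q4,q5}.
On input x, block {q0,q1,q3,q4,q5} splits into {q0,q1,q4} and {q3,q5}.
Refine {q0,q1,q4} on symbol x: members go to different blocks, giving {q1,q4} and {q0}.
The partition is now stable with 4 blocks: {q2} | {q1,q4} | {q3,q5} | {q0}.
q0 and q2 end up in different blocks, so they are distinguishable. For instance, the string 'ε' is accepted from only q2.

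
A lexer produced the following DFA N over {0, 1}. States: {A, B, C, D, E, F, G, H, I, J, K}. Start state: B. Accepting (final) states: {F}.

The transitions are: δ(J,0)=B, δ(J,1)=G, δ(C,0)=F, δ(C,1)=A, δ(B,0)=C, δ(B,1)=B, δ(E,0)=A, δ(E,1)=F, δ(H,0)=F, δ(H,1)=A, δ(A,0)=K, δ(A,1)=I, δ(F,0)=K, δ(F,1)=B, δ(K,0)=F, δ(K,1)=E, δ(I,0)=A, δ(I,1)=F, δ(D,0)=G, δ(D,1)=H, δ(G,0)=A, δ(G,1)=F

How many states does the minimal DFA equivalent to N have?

Reachable states from the start: {A,B,C,E,F,I,K}. Unreachable: {D,G,H,J} — drop them.
P0 = {F} | {A,B,C,E,I,K}.
On input 0, block {A,B,C,E,I,K} splits into {A,B,E,I} and {C,K}.
Refine {A,B,E,I} on symbol 0: members go to different blocks, giving {A,B} and {E,I}.
Refine {A,B} on symbol 1: members go to different blocks, giving {A} and {B}.
Refine {C,K} on symbol 1: members go to different blocks, giving {C} and {K}.
Stable partition: {F} | {A} | {C} | {E,I} | {B} | {K} — 6 equivalence classes.

6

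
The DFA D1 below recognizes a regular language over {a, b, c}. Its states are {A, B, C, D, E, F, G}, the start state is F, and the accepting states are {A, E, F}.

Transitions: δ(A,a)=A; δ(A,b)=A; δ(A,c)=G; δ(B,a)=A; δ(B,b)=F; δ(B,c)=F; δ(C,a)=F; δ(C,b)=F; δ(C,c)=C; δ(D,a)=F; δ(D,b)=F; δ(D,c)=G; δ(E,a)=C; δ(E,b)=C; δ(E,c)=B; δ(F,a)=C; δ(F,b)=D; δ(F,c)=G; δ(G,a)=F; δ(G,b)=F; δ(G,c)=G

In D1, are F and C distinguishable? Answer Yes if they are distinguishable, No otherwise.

Reachable states from the start: {C,D,F,G}. Unreachable: {A,B,E} — drop them.
Initial partition by acceptance: {F} | {C,D,G}.
Stable partition: {F} | {C,D,G} — 2 equivalence classes.
F and C end up in different blocks, so they are distinguishable. For instance, the string 'ε' is accepted from only F.

Yes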